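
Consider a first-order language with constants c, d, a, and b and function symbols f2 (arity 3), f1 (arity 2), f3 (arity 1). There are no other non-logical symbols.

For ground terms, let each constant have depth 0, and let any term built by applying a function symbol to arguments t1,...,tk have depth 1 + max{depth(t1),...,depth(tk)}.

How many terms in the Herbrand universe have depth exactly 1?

Write N_k for the number of ground terms of depth ≤ k. A term of depth ≤ k is either a constant or a function symbol applied to arguments of depth ≤ k−1, so N_k = 4 + N_{k-1}^3 + N_{k-1}^2 + N_{k-1}.
N_0 = 4
N_1 = 4 + 4^3 + 4^2 + 4 = 88
Terms of depth exactly 1: N_1 − N_0 = 88 − 4 = 84.

84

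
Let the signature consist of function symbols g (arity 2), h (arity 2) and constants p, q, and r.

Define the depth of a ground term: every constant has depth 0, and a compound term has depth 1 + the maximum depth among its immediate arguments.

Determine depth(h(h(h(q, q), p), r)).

3

depth(h(q, q)) = 1 + max(0, 0) = 1
depth(h(h(q, q), p)) = 1 + max(1, 0) = 2
depth(h(h(h(q, q), p), r)) = 1 + max(2, 0) = 3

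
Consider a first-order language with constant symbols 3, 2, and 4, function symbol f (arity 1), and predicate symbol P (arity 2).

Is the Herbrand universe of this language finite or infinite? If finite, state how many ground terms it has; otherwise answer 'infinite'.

infinite

The signature has at least one function symbol (f, arity 1) and at least one constant (3).
Iterating f gives infinitely many distinct ground terms: 3, f(3), f(f(3)), ...
So the Herbrand universe is infinite.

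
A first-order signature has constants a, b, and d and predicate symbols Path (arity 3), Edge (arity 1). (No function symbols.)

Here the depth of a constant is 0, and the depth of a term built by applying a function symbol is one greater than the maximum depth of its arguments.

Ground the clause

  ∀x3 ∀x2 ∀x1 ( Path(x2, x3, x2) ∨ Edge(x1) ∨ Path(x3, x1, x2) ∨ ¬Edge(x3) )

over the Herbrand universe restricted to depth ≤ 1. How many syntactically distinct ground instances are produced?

Ground terms of depth ≤ 1:
  With no function symbols every ground term is a constant, so there are exactly 3 ground terms at every depth bound.
  N_0 = 3
  N_1 = 3
  Explicitly: a, b, d.
So there are 3 ground terms available for substitution.
Each of x3, x2, x1 ranges independently over the available ground terms, and distinct assignments produce distinct instances.
Number of ground instances = 3^3 = 27.

27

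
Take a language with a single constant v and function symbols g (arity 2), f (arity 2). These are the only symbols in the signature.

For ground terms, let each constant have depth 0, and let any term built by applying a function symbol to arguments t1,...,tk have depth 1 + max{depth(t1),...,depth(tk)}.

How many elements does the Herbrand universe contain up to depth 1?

3

Write N_k for the number of ground terms of depth ≤ k. A term of depth ≤ k is either a constant or a function symbol applied to arguments of depth ≤ k−1, so N_k = 1 + N_{k-1}^2 + N_{k-1}^2.
N_0 = 1
N_1 = 1 + 1^2 + 1^2 = 3
Explicitly: v, g(v, v), f(v, v).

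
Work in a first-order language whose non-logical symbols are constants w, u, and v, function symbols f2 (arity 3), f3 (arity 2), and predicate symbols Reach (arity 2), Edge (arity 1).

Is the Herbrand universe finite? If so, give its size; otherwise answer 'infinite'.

infinite

The signature has at least one function symbol (f2, arity 3) and at least one constant (w).
Iterating f2 gives infinitely many distinct ground terms: w, f2(w, w, w), f2(f2(w, w, w), f2(w, w, w), f2(w, w, w)), ...
So the Herbrand universe is infinite.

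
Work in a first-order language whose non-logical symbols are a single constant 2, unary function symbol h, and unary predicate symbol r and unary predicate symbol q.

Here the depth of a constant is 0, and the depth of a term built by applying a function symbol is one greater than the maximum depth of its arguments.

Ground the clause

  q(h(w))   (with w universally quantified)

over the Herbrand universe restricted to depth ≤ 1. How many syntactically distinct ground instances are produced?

Ground terms of depth ≤ 1:
  Let N_k = |{terms of depth ≤ k}|. Then N_0 = 1 and N_k = 1 + N_{k-1} for k ≥ 1 (one summand per function symbol, arity giving the exponent).
  N_0 = 1
  N_1 = 1 + 1 = 2
  Explicitly: 2, h(2).
So there are 2 ground terms available for substitution.
The body mentions the single quantified variable w; since ground terms form a free algebra, no two substitutions collapse to the same formula.
Number of ground instances = 2.

2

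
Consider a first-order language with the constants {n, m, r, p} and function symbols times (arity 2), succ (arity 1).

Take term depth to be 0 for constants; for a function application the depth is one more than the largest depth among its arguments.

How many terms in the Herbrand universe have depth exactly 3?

364820

If N_k denotes the number of depth-≤k ground terms, the 4 constants give N_0 = 4, and each function symbol of arity r contributes N_{k-1}^r new terms at level k: N_k = 4 + N_{k-1}^2 + N_{k-1}.
N_0 = 4
N_1 = 4 + 4^2 + 4 = 24
N_2 = 4 + 24^2 + 24 = 604
N_3 = 4 + 604^2 + 604 = 365424
Terms of depth exactly 3: N_3 − N_2 = 365424 − 604 = 364820.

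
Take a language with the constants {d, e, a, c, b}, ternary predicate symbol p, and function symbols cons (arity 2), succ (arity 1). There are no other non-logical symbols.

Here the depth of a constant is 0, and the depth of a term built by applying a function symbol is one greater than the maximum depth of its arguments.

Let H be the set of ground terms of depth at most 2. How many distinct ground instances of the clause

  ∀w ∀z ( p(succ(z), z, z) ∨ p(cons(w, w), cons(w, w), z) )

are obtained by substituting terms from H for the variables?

1600225

Ground terms of depth ≤ 2:
  Let N_k count ground terms of depth at most k. Each non-constant term of depth ≤ k is some function symbol applied to depth-≤(k−1) arguments, giving N_k = 5 + N_{k-1}^2 + N_{k-1}.
  N_0 = 5
  N_1 = 5 + 5^2 + 5 = 35
  N_2 = 5 + 35^2 + 35 = 1265
So there are 1265 ground terms available for substitution.
Each of w, z ranges independently over the available ground terms, and distinct assignments produce distinct instances.
Number of ground instances = 1265^2 = 1600225.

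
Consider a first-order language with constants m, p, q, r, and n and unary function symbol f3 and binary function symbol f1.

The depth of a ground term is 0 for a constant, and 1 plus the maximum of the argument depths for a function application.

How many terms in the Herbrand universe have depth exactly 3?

Count level by level. With function symbols f3/1, f1/2, the terms of depth ≤ k are the 5 constants together with each function applied to depth-≤(k−1) tuples, so N_k = 5 + N_{k-1} + N_{k-1}^2.
N_0 = 5
N_1 = 5 + 5 + 5^2 = 35
N_2 = 5 + 35 + 35^2 = 1265
N_3 = 5 + 1265 + 1265^2 = 1601495
Terms of depth exactly 3: N_3 − N_2 = 1601495 − 1265 = 1600230.

1600230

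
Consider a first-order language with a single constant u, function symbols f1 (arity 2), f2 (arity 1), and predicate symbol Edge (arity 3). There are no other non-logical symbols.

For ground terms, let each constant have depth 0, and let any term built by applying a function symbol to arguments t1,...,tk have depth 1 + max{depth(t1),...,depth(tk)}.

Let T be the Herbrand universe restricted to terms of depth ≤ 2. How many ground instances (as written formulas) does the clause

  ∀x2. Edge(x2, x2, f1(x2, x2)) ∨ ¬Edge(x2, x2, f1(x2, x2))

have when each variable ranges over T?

13

Ground terms of depth ≤ 2:
  Write N_k for the number of ground terms of depth ≤ k. A term of depth ≤ k is either a constant or a function symbol applied to arguments of depth ≤ k−1, so N_k = 1 + N_{k-1}^2 + N_{k-1}.
  N_0 = 1
  N_1 = 1 + 1^2 + 1 = 3
  N_2 = 1 + 3^2 + 3 = 13
So there are 13 ground terms available for substitution.
There is 1 variable to instantiate (x2),  occurring in at least one literal, so different choices give different ground instances.
Number of ground instances = 13.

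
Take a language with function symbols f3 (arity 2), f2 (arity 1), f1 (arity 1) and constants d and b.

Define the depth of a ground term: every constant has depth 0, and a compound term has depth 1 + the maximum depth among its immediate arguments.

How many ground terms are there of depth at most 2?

Let N_k = |{terms of depth ≤ k}|. Then N_0 = 2 and N_k = 2 + N_{k-1}^2 + N_{k-1} + N_{k-1} for k ≥ 1 (one summand per function symbol, arity giving the exponent).
N_0 = 2
N_1 = 2 + 2^2 + 2 + 2 = 10
N_2 = 2 + 10^2 + 10 + 10 = 122

122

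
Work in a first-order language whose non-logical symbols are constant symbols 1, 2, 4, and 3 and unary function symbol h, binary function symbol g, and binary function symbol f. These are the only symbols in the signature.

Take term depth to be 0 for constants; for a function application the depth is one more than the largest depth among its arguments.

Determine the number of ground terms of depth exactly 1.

Let N_k count ground terms of depth at most k. Each non-constant term of depth ≤ k is some function symbol applied to depth-≤(k−1) arguments, giving N_k = 4 + N_{k-1} + N_{k-1}^2 + N_{k-1}^2.
N_0 = 4
N_1 = 4 + 4 + 4^2 + 4^2 = 40
Terms of depth exactly 1: N_1 − N_0 = 40 − 4 = 36.

36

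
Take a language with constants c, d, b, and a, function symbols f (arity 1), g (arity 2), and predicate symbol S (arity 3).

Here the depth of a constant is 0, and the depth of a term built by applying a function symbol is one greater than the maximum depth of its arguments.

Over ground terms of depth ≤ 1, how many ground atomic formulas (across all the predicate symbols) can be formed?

13824

First count ground terms of depth ≤ 1.
Write N_k for the number of ground terms of depth ≤ k. A term of depth ≤ k is either a constant or a function symbol applied to arguments of depth ≤ k−1, so N_k = 4 + N_{k-1} + N_{k-1}^2.
N_0 = 4
N_1 = 4 + 4 + 4^2 = 24
So |H| = 24.
Ground atoms are formed by filling each argument slot of a predicate with a term from H, so an r-ary predicate gives |H|^r atoms:
  S: 24^3 = 13824
Total ground atoms: 13824.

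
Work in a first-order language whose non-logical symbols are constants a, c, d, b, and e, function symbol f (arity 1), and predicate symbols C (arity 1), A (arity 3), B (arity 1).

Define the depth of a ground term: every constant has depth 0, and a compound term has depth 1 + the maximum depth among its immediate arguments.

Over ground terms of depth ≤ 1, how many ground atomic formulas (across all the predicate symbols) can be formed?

First count ground terms of depth ≤ 1.
Write N_k for the number of ground terms of depth ≤ k. A term of depth ≤ k is either a constant or a function symbol applied to arguments of depth ≤ k−1, so N_k = 5 + N_{k-1}.
N_0 = 5
N_1 = 5 + 5 = 10
Explicitly: a, c, d, b, e, f(a), f(c), f(d), f(b), f(e).
So |H| = 10.
For each predicate symbol, the number of ground atoms is |H| raised to its arity; summing:
  C: 10;  A: 10^3 = 1000;  B: 10
Total ground atoms: 10 + 1000 + 10 = 1020.

1020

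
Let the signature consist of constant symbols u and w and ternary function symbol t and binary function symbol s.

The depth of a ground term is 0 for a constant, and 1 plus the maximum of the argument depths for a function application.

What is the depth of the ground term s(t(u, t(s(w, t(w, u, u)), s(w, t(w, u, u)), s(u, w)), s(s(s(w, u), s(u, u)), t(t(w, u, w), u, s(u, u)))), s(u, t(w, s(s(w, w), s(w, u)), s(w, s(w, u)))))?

depth(t(w, u, u)) = 1 + max(0, 0, 0) = 1
depth(s(w, t(w, u, u))) = 1 + max(0, 1) = 2
depth(s(u, w)) = 1 + max(0, 0) = 1
depth(t(s(w, t(w, u, u)), s(w, t(w, u, u)), s(u, w))) = 1 + max(2, 2, 1) = 3
depth(s(w, u)) = 1 + max(0, 0) = 1
depth(s(u, u)) = 1 + max(0, 0) = 1
depth(s(s(w, u), s(u, u))) = 1 + max(1, 1) = 2
depth(t(w, u, w)) = 1 + max(0, 0, 0) = 1
depth(t(t(w, u, w), u, s(u, u))) = 1 + max(1, 0, 1) = 2
depth(s(s(s(w, u), s(u, u)), t(t(w, u, w), u, s(u, u)))) = 1 + max(2, 2) = 3
depth(t(u, t(s(w, t(w, u, u)), s(w, t(w, u, u)), s(u, w)), s(s(s(w, u), s(u, u)), t(t(w, u, w), u, s(u, u))))) = 1 + max(0, 3, 3) = 4
depth(s(w, w)) = 1 + max(0, 0) = 1
depth(s(s(w, w), s(w, u))) = 1 + max(1, 1) = 2
depth(s(w, s(w, u))) = 1 + max(0, 1) = 2
depth(t(w, s(s(w, w), s(w, u)), s(w, s(w, u)))) = 1 + max(0, 2, 2) = 3
depth(s(u, t(w, s(s(w, w), s(w, u)), s(w, s(w, u))))) = 1 + max(0, 3) = 4
depth(s(t(u, t(s(w, t(w, u, u)), s(w, t(w, u, u)), s(u, w)), s(s(s(w, u), s(u, u)), t(t(w, u, w), u, s(u, u)))), s(u, t(w, s(s(w, w), s(w, u)), s(w, s(w, u)))))) = 1 + max(4, 4) = 5

5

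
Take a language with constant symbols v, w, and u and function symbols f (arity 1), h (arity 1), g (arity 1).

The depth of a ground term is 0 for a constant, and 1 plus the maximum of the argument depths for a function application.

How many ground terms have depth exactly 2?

Let N_k count ground terms of depth at most k. Each non-constant term of depth ≤ k is some function symbol applied to depth-≤(k−1) arguments, giving N_k = 3 + N_{k-1} + N_{k-1} + N_{k-1}.
N_0 = 3
N_1 = 3 + 3 + 3 + 3 = 12
N_2 = 3 + 12 + 12 + 12 = 39
Terms of depth exactly 2: N_2 − N_1 = 39 − 12 = 27.

27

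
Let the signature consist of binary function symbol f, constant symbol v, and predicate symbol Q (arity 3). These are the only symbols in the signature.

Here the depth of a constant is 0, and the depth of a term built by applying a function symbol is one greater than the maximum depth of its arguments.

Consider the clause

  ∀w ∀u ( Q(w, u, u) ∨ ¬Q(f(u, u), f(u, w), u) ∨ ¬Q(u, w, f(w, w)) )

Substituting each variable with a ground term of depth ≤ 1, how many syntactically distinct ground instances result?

Ground terms of depth ≤ 1:
  If N_k denotes the number of depth-≤k ground terms, the 1 constant gives N_0 = 1, and each function symbol of arity r contributes N_{k-1}^r new terms at level k: N_k = 1 + N_{k-1}^2.
  N_0 = 1
  N_1 = 1 + 1^2 = 2
  Explicitly: v, f(v, v).
So there are 2 ground terms available for substitution.
The body mentions every one of the 2 quantified variables; since ground terms form a free algebra, no two substitutions collapse to the same formula.
Number of ground instances = 2^2 = 4.

4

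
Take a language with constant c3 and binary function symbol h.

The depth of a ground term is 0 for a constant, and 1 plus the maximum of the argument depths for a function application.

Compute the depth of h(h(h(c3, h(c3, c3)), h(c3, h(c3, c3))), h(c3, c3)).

4

depth(h(c3, c3)) = 1 + max(0, 0) = 1
depth(h(c3, h(c3, c3))) = 1 + max(0, 1) = 2
depth(h(h(c3, h(c3, c3)), h(c3, h(c3, c3)))) = 1 + max(2, 2) = 3
depth(h(h(h(c3, h(c3, c3)), h(c3, h(c3, c3))), h(c3, c3))) = 1 + max(3, 1) = 4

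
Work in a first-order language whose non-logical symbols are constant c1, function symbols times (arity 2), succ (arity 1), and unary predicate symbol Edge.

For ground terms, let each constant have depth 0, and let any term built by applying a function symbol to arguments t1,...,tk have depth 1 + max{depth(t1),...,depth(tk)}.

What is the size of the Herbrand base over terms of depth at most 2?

First count ground terms of depth ≤ 2.
Let N_k = |{terms of depth ≤ k}|. Then N_0 = 1 and N_k = 1 + N_{k-1}^2 + N_{k-1} for k ≥ 1 (one summand per function symbol, arity giving the exponent).
N_0 = 1
N_1 = 1 + 1^2 + 1 = 3
N_2 = 1 + 3^2 + 3 = 13
So |H| = 13.
Each predicate of arity r yields |H|^r ground atoms (one per choice of an r-tuple from H):
  Edge: 13
Total ground atoms: 13.

13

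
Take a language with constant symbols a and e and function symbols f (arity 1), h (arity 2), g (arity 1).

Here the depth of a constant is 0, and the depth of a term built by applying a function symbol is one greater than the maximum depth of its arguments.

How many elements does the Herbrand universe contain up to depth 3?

15130

Count level by level. With function symbols f/1, h/2, g/1, the terms of depth ≤ k are the 2 constants together with each function applied to depth-≤(k−1) tuples, so N_k = 2 + N_{k-1} + N_{k-1}^2 + N_{k-1}.
N_0 = 2
N_1 = 2 + 2 + 2^2 + 2 = 10
N_2 = 2 + 10 + 10^2 + 10 = 122
N_3 = 2 + 122 + 122^2 + 122 = 15130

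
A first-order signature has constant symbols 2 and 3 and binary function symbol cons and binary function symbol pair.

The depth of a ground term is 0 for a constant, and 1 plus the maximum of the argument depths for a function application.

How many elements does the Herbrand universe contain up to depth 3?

Let N_k = |{terms of depth ≤ k}|. Then N_0 = 2 and N_k = 2 + N_{k-1}^2 + N_{k-1}^2 for k ≥ 1 (one summand per function symbol, arity giving the exponent).
N_0 = 2
N_1 = 2 + 2^2 + 2^2 = 10
N_2 = 2 + 10^2 + 10^2 = 202
N_3 = 2 + 202^2 + 202^2 = 81610

81610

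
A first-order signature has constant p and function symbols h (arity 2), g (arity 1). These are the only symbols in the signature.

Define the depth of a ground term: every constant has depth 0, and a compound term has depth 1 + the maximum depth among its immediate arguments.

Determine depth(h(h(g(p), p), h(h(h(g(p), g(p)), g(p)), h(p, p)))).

depth(g(p)) = 1 + depth(p) = 1 + 0 = 1
depth(h(g(p), p)) = 1 + max(1, 0) = 2
depth(h(g(p), g(p))) = 1 + max(1, 1) = 2
depth(h(h(g(p), g(p)), g(p))) = 1 + max(2, 1) = 3
depth(h(p, p)) = 1 + max(0, 0) = 1
depth(h(h(h(g(p), g(p)), g(p)), h(p, p))) = 1 + max(3, 1) = 4
depth(h(h(g(p), p), h(h(h(g(p), g(p)), g(p)), h(p, p)))) = 1 + max(2, 4) = 5

5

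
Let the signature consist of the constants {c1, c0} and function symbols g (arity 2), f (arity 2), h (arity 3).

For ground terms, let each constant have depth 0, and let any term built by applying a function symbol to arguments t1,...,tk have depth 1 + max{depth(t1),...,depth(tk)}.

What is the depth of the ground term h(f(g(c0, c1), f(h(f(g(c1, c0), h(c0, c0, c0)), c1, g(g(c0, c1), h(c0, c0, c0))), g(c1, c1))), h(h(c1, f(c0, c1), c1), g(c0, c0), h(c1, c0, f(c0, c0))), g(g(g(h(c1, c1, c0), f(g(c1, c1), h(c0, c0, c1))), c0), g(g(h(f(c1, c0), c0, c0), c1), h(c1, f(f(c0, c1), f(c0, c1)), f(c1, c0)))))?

6

depth(g(c0, c1)) = 1 + max(0, 0) = 1
depth(g(c1, c0)) = 1 + max(0, 0) = 1
depth(h(c0, c0, c0)) = 1 + max(0, 0, 0) = 1
depth(f(g(c1, c0), h(c0, c0, c0))) = 1 + max(1, 1) = 2
depth(g(g(c0, c1), h(c0, c0, c0))) = 1 + max(1, 1) = 2
depth(h(f(g(c1, c0), h(c0, c0, c0)), c1, g(g(c0, c1), h(c0, c0, c0)))) = 1 + max(2, 0, 2) = 3
depth(g(c1, c1)) = 1 + max(0, 0) = 1
depth(f(h(f(g(c1, c0), h(c0, c0, c0)), c1, g(g(c0, c1), h(c0, c0, c0))), g(c1, c1))) = 1 + max(3, 1) = 4
depth(f(g(c0, c1), f(h(f(g(c1, c0), h(c0, c0, c0)), c1, g(g(c0, c1), h(c0, c0, c0))), g(c1, c1)))) = 1 + max(1, 4) = 5
depth(f(c0, c1)) = 1 + max(0, 0) = 1
depth(h(c1, f(c0, c1), c1)) = 1 + max(0, 1, 0) = 2
depth(g(c0, c0)) = 1 + max(0, 0) = 1
depth(f(c0, c0)) = 1 + max(0, 0) = 1
depth(h(c1, c0, f(c0, c0))) = 1 + max(0, 0, 1) = 2
depth(h(h(c1, f(c0, c1), c1), g(c0, c0), h(c1, c0, f(c0, c0)))) = 1 + max(2, 1, 2) = 3
depth(h(c1, c1, c0)) = 1 + max(0, 0, 0) = 1
depth(h(c0, c0, c1)) = 1 + max(0, 0, 0) = 1
depth(f(g(c1, c1), h(c0, c0, c1))) = 1 + max(1, 1) = 2
depth(g(h(c1, c1, c0), f(g(c1, c1), h(c0, c0, c1)))) = 1 + max(1, 2) = 3
depth(g(g(h(c1, c1, c0), f(g(c1, c1), h(c0, c0, c1))), c0)) = 1 + max(3, 0) = 4
depth(f(c1, c0)) = 1 + max(0, 0) = 1
depth(h(f(c1, c0), c0, c0)) = 1 + max(1, 0, 0) = 2
depth(g(h(f(c1, c0), c0, c0), c1)) = 1 + max(2, 0) = 3
depth(f(f(c0, c1), f(c0, c1))) = 1 + max(1, 1) = 2
depth(h(c1, f(f(c0, c1), f(c0, c1)), f(c1, c0))) = 1 + max(0, 2, 1) = 3
depth(g(g(h(f(c1, c0), c0, c0), c1), h(c1, f(f(c0, c1), f(c0, c1)), f(c1, c0)))) = 1 + max(3, 3) = 4
depth(g(g(g(h(c1, c1, c0), f(g(c1, c1), h(c0, c0, c1))), c0), g(g(h(f(c1, c0), c0, c0), c1), h(c1, f(f(c0, c1), f(c0, c1)), f(c1, c0))))) = 1 + max(4, 4) = 5
depth(h(f(g(c0, c1), f(h(f(g(c1, c0), h(c0, c0, c0)), c1, g(g(c0, c1), h(c0, c0, c0))), g(c1, c1))), h(h(c1, f(c0, c1), c1), g(c0, c0), h(c1, c0, f(c0, c0))), g(g(g(h(c1, c1, c0), f(g(c1, c1), h(c0, c0, c1))), c0), g(g(h(f(c1, c0), c0, c0), c1), h(c1, f(f(c0, c1), f(c0, c1)), f(c1, c0)))))) = 1 + max(5, 3, 5) = 6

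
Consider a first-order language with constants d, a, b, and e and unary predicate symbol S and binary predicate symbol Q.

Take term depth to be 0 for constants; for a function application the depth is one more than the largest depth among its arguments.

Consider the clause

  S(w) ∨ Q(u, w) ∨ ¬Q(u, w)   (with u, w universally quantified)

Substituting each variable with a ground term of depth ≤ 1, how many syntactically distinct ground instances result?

Ground terms of depth ≤ 1:
  With no function symbols every ground term is a constant, so there are exactly 4 ground terms at every depth bound.
  N_0 = 4
  N_1 = 4
  Explicitly: d, a, b, e.
So there are 4 ground terms available for substitution.
There are 2 variables to instantiate (u, w), each occurring in at least one literal, so different choices give different ground instances.
Number of ground instances = 4^2 = 16.

16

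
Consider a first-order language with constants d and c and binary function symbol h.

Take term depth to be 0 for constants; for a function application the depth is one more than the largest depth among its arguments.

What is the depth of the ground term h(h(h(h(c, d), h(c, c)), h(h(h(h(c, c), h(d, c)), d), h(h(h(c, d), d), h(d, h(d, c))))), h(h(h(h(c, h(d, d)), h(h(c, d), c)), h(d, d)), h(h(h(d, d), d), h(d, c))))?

depth(h(c, d)) = 1 + max(0, 0) = 1
depth(h(c, c)) = 1 + max(0, 0) = 1
depth(h(h(c, d), h(c, c))) = 1 + max(1, 1) = 2
depth(h(d, c)) = 1 + max(0, 0) = 1
depth(h(h(c, c), h(d, c))) = 1 + max(1, 1) = 2
depth(h(h(h(c, c), h(d, c)), d)) = 1 + max(2, 0) = 3
depth(h(h(c, d), d)) = 1 + max(1, 0) = 2
depth(h(d, h(d, c))) = 1 + max(0, 1) = 2
depth(h(h(h(c, d), d), h(d, h(d, c)))) = 1 + max(2, 2) = 3
depth(h(h(h(h(c, c), h(d, c)), d), h(h(h(c, d), d), h(d, h(d, c))))) = 1 + max(3, 3) = 4
depth(h(h(h(c, d), h(c, c)), h(h(h(h(c, c), h(d, c)), d), h(h(h(c, d), d), h(d, h(d, c)))))) = 1 + max(2, 4) = 5
depth(h(d, d)) = 1 + max(0, 0) = 1
depth(h(c, h(d, d))) = 1 + max(0, 1) = 2
depth(h(h(c, d), c)) = 1 + max(1, 0) = 2
depth(h(h(c, h(d, d)), h(h(c, d), c))) = 1 + max(2, 2) = 3
depth(h(h(h(c, h(d, d)), h(h(c, d), c)), h(d, d))) = 1 + max(3, 1) = 4
depth(h(h(d, d), d)) = 1 + max(1, 0) = 2
depth(h(h(h(d, d), d), h(d, c))) = 1 + max(2, 1) = 3
depth(h(h(h(h(c, h(d, d)), h(h(c, d), c)), h(d, d)), h(h(h(d, d), d), h(d, c)))) = 1 + max(4, 3) = 5
depth(h(h(h(h(c, d), h(c, c)), h(h(h(h(c, c), h(d, c)), d), h(h(h(c, d), d), h(d, h(d, c))))), h(h(h(h(c, h(d, d)), h(h(c, d), c)), h(d, d)), h(h(h(d, d), d), h(d, c))))) = 1 + max(5, 5) = 6

6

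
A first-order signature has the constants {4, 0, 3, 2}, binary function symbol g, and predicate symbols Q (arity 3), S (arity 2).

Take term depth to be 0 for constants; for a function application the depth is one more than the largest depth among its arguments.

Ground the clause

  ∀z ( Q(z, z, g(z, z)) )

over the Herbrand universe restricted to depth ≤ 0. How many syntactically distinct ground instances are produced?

4

Ground terms of depth ≤ 0:
  Let N_k = |{terms of depth ≤ k}|. Then N_0 = 4 and N_k = 4 + N_{k-1}^2 for k ≥ 1 (one summand per function symbol, arity giving the exponent).
  N_0 = 4
So there are 4 ground terms available for substitution.
The clause has 1 distinct variable (z), which appears in the body. In the free term algebra distinct substitutions yield syntactically distinct ground instances.
Number of ground instances = 4.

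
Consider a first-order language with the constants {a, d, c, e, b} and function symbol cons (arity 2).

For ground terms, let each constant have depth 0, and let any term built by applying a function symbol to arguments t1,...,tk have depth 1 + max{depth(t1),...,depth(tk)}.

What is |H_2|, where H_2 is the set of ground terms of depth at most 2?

905

If N_k denotes the number of depth-≤k ground terms, the 5 constants give N_0 = 5, and each function symbol of arity r contributes N_{k-1}^r new terms at level k: N_k = 5 + N_{k-1}^2.
N_0 = 5
N_1 = 5 + 5^2 = 30
N_2 = 5 + 30^2 = 905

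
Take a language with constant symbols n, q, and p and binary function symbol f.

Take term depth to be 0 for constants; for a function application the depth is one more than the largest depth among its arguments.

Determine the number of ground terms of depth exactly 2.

If N_k denotes the number of depth-≤k ground terms, the 3 constants give N_0 = 3, and each function symbol of arity r contributes N_{k-1}^r new terms at level k: N_k = 3 + N_{k-1}^2.
N_0 = 3
N_1 = 3 + 3^2 = 12
N_2 = 3 + 12^2 = 147
Terms of depth exactly 2: N_2 − N_1 = 147 − 12 = 135.

135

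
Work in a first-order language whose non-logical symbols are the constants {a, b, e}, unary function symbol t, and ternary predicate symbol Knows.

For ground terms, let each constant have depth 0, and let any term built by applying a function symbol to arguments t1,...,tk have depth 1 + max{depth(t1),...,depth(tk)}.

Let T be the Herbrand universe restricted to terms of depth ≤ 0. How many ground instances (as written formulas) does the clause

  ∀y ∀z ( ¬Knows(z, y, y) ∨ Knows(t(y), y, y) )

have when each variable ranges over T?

9

Ground terms of depth ≤ 0:
  Count level by level. With function symbols t/1, the terms of depth ≤ k are the 3 constants together with each function applied to depth-≤(k−1) tuples, so N_k = 3 + N_{k-1}.
  N_0 = 3
So there are 3 ground terms available for substitution.
Each of y, z ranges independently over the available ground terms, and distinct assignments produce distinct instances.
Number of ground instances = 3^2 = 9.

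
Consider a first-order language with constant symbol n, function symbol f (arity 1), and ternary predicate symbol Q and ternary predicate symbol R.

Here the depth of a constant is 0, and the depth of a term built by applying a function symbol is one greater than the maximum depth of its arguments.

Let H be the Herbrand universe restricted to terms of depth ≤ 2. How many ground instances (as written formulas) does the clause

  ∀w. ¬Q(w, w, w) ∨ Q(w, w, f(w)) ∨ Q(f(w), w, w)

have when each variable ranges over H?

Ground terms of depth ≤ 2:
  Write N_k for the number of ground terms of depth ≤ k. A term of depth ≤ k is either a constant or a function symbol applied to arguments of depth ≤ k−1, so N_k = 1 + N_{k-1}.
  N_0 = 1
  N_1 = 1 + 1 = 2
  N_2 = 1 + 2 = 3
  Explicitly: n, f(n), f(f(n)).
So there are 3 ground terms available for substitution.
The clause has 1 distinct variable (w), which appears in the body. In the free term algebra distinct substitutions yield syntactically distinct ground instances.
Number of ground instances = 3.

3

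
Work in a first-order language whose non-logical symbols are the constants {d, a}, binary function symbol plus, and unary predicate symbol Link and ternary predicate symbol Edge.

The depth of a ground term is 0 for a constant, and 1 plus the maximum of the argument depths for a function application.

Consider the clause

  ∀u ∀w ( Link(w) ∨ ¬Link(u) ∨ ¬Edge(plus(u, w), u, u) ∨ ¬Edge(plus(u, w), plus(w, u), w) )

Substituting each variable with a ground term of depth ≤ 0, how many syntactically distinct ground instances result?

4

Ground terms of depth ≤ 0:
  Let N_k = |{terms of depth ≤ k}|. Then N_0 = 2 and N_k = 2 + N_{k-1}^2 for k ≥ 1 (one summand per function symbol, arity giving the exponent).
  N_0 = 2
  Explicitly: d, a.
So there are 2 ground terms available for substitution.
The body mentions every one of the 2 quantified variables; since ground terms form a free algebra, no two substitutions collapse to the same formula.
Number of ground instances = 2^2 = 4.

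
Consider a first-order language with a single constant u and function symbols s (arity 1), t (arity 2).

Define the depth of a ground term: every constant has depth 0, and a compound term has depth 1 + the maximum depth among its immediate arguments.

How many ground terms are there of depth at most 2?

Let N_k count ground terms of depth at most k. Each non-constant term of depth ≤ k is some function symbol applied to depth-≤(k−1) arguments, giving N_k = 1 + N_{k-1} + N_{k-1}^2.
N_0 = 1
N_1 = 1 + 1 + 1^2 = 3
N_2 = 1 + 3 + 3^2 = 13

13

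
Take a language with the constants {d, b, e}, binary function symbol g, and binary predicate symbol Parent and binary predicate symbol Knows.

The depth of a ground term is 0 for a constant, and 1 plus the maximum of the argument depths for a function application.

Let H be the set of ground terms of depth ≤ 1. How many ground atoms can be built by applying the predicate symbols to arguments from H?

288

First count ground terms of depth ≤ 1.
Write N_k for the number of ground terms of depth ≤ k. A term of depth ≤ k is either a constant or a function symbol applied to arguments of depth ≤ k−1, so N_k = 3 + N_{k-1}^2.
N_0 = 3
N_1 = 3 + 3^2 = 12
So |H| = 12.
A ground atom is a predicate applied to a tuple of terms from H, so the count is the sum over predicates of |H|^arity:
  Parent: 12^2 = 144;  Knows: 12^2 = 144
Total ground atoms: 144 + 144 = 288.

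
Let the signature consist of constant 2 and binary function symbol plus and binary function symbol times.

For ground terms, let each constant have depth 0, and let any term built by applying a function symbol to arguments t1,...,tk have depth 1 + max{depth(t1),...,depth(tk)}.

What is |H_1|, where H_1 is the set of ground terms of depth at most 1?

Count level by level. With function symbols plus/2, times/2, the terms of depth ≤ k are the 1 constant together with each function applied to depth-≤(k−1) tuples, so N_k = 1 + N_{k-1}^2 + N_{k-1}^2.
N_0 = 1
N_1 = 1 + 1^2 + 1^2 = 3
Explicitly: 2, plus(2, 2), times(2, 2).

3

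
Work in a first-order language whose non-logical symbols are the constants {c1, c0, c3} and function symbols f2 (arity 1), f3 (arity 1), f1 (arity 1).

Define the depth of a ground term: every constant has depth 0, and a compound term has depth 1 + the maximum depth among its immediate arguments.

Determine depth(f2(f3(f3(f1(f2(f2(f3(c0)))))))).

7

depth(f3(c0)) = 1 + depth(c0) = 1 + 0 = 1
depth(f2(f3(c0))) = 1 + depth(f3(c0)) = 1 + 1 = 2
depth(f2(f2(f3(c0)))) = 1 + depth(f2(f3(c0))) = 1 + 2 = 3
depth(f1(f2(f2(f3(c0))))) = 1 + depth(f2(f2(f3(c0)))) = 1 + 3 = 4
depth(f3(f1(f2(f2(f3(c0)))))) = 1 + depth(f1(f2(f2(f3(c0))))) = 1 + 4 = 5
depth(f3(f3(f1(f2(f2(f3(c0))))))) = 1 + depth(f3(f1(f2(f2(f3(c0)))))) = 1 + 5 = 6
depth(f2(f3(f3(f1(f2(f2(f3(c0)))))))) = 1 + depth(f3(f3(f1(f2(f2(f3(c0))))))) = 1 + 6 = 7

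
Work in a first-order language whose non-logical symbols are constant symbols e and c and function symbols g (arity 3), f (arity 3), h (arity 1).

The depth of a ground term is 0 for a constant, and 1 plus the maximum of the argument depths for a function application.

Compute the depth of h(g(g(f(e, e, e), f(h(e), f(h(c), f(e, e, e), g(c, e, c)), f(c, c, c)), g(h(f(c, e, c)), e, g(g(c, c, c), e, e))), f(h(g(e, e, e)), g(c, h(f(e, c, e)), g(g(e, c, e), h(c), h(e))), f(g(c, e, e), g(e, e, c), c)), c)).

6

depth(f(e, e, e)) = 1 + max(0, 0, 0) = 1
depth(h(e)) = 1 + depth(e) = 1 + 0 = 1
depth(h(c)) = 1 + depth(c) = 1 + 0 = 1
depth(g(c, e, c)) = 1 + max(0, 0, 0) = 1
depth(f(h(c), f(e, e, e), g(c, e, c))) = 1 + max(1, 1, 1) = 2
depth(f(c, c, c)) = 1 + max(0, 0, 0) = 1
depth(f(h(e), f(h(c), f(e, e, e), g(c, e, c)), f(c, c, c))) = 1 + max(1, 2, 1) = 3
depth(f(c, e, c)) = 1 + max(0, 0, 0) = 1
depth(h(f(c, e, c))) = 1 + depth(f(c, e, c)) = 1 + 1 = 2
depth(g(c, c, c)) = 1 + max(0, 0, 0) = 1
depth(g(g(c, c, c), e, e)) = 1 + max(1, 0, 0) = 2
depth(g(h(f(c, e, c)), e, g(g(c, c, c), e, e))) = 1 + max(2, 0, 2) = 3
depth(g(f(e, e, e), f(h(e), f(h(c), f(e, e, e), g(c, e, c)), f(c, c, c)), g(h(f(c, e, c)), e, g(g(c, c, c), e, e)))) = 1 + max(1, 3, 3) = 4
depth(g(e, e, e)) = 1 + max(0, 0, 0) = 1
depth(h(g(e, e, e))) = 1 + depth(g(e, e, e)) = 1 + 1 = 2
depth(f(e, c, e)) = 1 + max(0, 0, 0) = 1
depth(h(f(e, c, e))) = 1 + depth(f(e, c, e)) = 1 + 1 = 2
depth(g(e, c, e)) = 1 + max(0, 0, 0) = 1
depth(g(g(e, c, e), h(c), h(e))) = 1 + max(1, 1, 1) = 2
depth(g(c, h(f(e, c, e)), g(g(e, c, e), h(c), h(e)))) = 1 + max(0, 2, 2) = 3
depth(g(c, e, e)) = 1 + max(0, 0, 0) = 1
depth(g(e, e, c)) = 1 + max(0, 0, 0) = 1
depth(f(g(c, e, e), g(e, e, c), c)) = 1 + max(1, 1, 0) = 2
depth(f(h(g(e, e, e)), g(c, h(f(e, c, e)), g(g(e, c, e), h(c), h(e))), f(g(c, e, e), g(e, e, c), c))) = 1 + max(2, 3, 2) = 4
depth(g(g(f(e, e, e), f(h(e), f(h(c), f(e, e, e), g(c, e, c)), f(c, c, c)), g(h(f(c, e, c)), e, g(g(c, c, c), e, e))), f(h(g(e, e, e)), g(c, h(f(e, c, e)), g(g(e, c, e), h(c), h(e))), f(g(c, e, e), g(e, e, c), c)), c)) = 1 + max(4, 4, 0) = 5
depth(h(g(g(f(e, e, e), f(h(e), f(h(c), f(e, e, e), g(c, e, c)), f(c, c, c)), g(h(f(c, e, c)), e, g(g(c, c, c), e, e))), f(h(g(e, e, e)), g(c, h(f(e, c, e)), g(g(e, c, e), h(c), h(e))), f(g(c, e, e), g(e, e, c), c)), c))) = 1 + depth(g(g(f(e, e, e), f(h(e), f(h(c), f(e, e, e), g(c, e, c)), f(c, c, c)), g(h(f(c, e, c)), e, g(g(c, c, c), e, e))), f(h(g(e, e, e)), g(c, h(f(e, c, e)), g(g(e, c, e), h(c), h(e))), f(g(c, e, e), g(e, e, c), c)), c)) = 1 + 5 = 6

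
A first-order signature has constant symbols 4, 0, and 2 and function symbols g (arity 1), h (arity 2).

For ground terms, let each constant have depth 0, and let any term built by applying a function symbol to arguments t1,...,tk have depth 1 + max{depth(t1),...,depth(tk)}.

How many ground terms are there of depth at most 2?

243

Let N_k count ground terms of depth at most k. Each non-constant term of depth ≤ k is some function symbol applied to depth-≤(k−1) arguments, giving N_k = 3 + N_{k-1} + N_{k-1}^2.
N_0 = 3
N_1 = 3 + 3 + 3^2 = 15
N_2 = 3 + 15 + 15^2 = 243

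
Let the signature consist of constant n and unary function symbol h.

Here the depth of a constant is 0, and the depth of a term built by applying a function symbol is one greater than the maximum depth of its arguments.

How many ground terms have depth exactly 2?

Let N_k count ground terms of depth at most k. Each non-constant term of depth ≤ k is some function symbol applied to depth-≤(k−1) arguments, giving N_k = 1 + N_{k-1}.
N_0 = 1
N_1 = 1 + 1 = 2
N_2 = 1 + 2 = 3
Terms of depth exactly 2: N_2 − N_1 = 3 − 2 = 1.

1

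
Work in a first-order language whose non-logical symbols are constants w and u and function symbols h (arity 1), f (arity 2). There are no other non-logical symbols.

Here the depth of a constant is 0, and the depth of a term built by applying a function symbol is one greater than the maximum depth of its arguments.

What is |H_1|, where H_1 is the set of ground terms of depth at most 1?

8

Let N_k = |{terms of depth ≤ k}|. Then N_0 = 2 and N_k = 2 + N_{k-1} + N_{k-1}^2 for k ≥ 1 (one summand per function symbol, arity giving the exponent).
N_0 = 2
N_1 = 2 + 2 + 2^2 = 8
Explicitly: w, u, h(w), h(u), f(w, w), f(w, u), f(u, w), f(u, u).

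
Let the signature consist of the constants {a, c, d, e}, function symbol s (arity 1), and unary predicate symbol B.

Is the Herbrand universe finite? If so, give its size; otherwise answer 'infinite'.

infinite

The signature has at least one function symbol (s, arity 1) and at least one constant (a).
Iterating s gives infinitely many distinct ground terms: a, s(a), s(s(a)), ...
So the Herbrand universe is infinite.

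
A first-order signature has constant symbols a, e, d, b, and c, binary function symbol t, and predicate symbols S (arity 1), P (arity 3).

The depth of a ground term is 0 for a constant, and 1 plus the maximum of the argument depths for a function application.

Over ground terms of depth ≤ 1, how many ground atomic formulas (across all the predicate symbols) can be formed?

27030

First count ground terms of depth ≤ 1.
Count level by level. With function symbols t/2, the terms of depth ≤ k are the 5 constants together with each function applied to depth-≤(k−1) tuples, so N_k = 5 + N_{k-1}^2.
N_0 = 5
N_1 = 5 + 5^2 = 30
So |H| = 30.
Each predicate of arity r yields |H|^r ground atoms (one per choice of an r-tuple from H):
  S: 30;  P: 30^3 = 27000
Total ground atoms: 30 + 27000 = 27030.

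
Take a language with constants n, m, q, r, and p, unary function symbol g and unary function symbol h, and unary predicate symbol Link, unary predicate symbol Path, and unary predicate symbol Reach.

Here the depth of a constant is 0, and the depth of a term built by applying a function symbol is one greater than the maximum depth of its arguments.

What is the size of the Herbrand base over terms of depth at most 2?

First count ground terms of depth ≤ 2.
Let N_k count ground terms of depth at most k. Each non-constant term of depth ≤ k is some function symbol applied to depth-≤(k−1) arguments, giving N_k = 5 + N_{k-1} + N_{k-1}.
N_0 = 5
N_1 = 5 + 5 + 5 = 15
N_2 = 5 + 15 + 15 = 35
So |H| = 35.
A ground atom is a predicate applied to a tuple of terms from H, so the count is the sum over predicates of |H|^arity:
  Link: 35;  Path: 35;  Reach: 35
Total ground atoms: 35 + 35 + 35 = 105.

105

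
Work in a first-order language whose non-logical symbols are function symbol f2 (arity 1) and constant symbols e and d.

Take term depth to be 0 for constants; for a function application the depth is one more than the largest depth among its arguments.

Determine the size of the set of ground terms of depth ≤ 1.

4

If N_k denotes the number of depth-≤k ground terms, the 2 constants give N_0 = 2, and each function symbol of arity r contributes N_{k-1}^r new terms at level k: N_k = 2 + N_{k-1}.
N_0 = 2
N_1 = 2 + 2 = 4
Explicitly: e, d, f2(e), f2(d).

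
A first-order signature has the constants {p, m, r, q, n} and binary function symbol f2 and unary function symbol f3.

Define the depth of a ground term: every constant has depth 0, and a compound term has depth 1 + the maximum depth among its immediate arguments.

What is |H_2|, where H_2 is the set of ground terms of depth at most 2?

Write N_k for the number of ground terms of depth ≤ k. A term of depth ≤ k is either a constant or a function symbol applied to arguments of depth ≤ k−1, so N_k = 5 + N_{k-1}^2 + N_{k-1}.
N_0 = 5
N_1 = 5 + 5^2 + 5 = 35
N_2 = 5 + 35^2 + 35 = 1265

1265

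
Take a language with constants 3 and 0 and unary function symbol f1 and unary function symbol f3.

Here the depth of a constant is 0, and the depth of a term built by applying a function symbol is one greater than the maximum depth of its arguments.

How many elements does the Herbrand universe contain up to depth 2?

Let N_k = |{terms of depth ≤ k}|. Then N_0 = 2 and N_k = 2 + N_{k-1} + N_{k-1} for k ≥ 1 (one summand per function symbol, arity giving the exponent).
N_0 = 2
N_1 = 2 + 2 + 2 = 6
N_2 = 2 + 6 + 6 = 14

14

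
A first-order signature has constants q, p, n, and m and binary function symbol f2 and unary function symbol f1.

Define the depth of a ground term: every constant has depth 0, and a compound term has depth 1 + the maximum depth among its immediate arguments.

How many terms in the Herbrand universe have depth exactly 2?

Let N_k count ground terms of depth at most k. Each non-constant term of depth ≤ k is some function symbol applied to depth-≤(k−1) arguments, giving N_k = 4 + N_{k-1}^2 + N_{k-1}.
N_0 = 4
N_1 = 4 + 4^2 + 4 = 24
N_2 = 4 + 24^2 + 24 = 604
Terms of depth exactly 2: N_2 − N_1 = 604 − 24 = 580.

580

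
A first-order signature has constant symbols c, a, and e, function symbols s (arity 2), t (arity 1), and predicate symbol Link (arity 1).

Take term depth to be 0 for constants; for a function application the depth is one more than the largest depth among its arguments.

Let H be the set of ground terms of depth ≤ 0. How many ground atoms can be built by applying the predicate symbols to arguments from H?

First count ground terms of depth ≤ 0.
Count level by level. With function symbols s/2, t/1, the terms of depth ≤ k are the 3 constants together with each function applied to depth-≤(k−1) tuples, so N_k = 3 + N_{k-1}^2 + N_{k-1}.
N_0 = 3
Explicitly: c, a, e.
So |H| = 3.
A ground atom is a predicate applied to a tuple of terms from H, so the count is the sum over predicates of |H|^arity:
  Link: 3
Total ground atoms: 3.

3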